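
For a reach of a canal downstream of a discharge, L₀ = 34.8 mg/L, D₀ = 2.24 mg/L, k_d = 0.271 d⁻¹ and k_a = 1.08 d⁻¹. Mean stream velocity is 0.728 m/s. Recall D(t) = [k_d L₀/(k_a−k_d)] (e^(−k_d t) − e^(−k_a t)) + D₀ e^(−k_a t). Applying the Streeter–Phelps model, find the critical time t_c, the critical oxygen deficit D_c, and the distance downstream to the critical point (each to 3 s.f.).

t_c ≈ 1.45 d; D_c ≈ 5.90 mg/L; x_c ≈ 90.9 km

At the critical point dD/dt = 0, so k_d L₀ e^(−k_d t) = k_a D. Substituting D(t) from the Streeter–Phelps equation and solving for t gives
t_c = ln[(k_a/k_d)(1 − D₀(k_a−k_d)/(k_d L₀))] / (k_a−k_d).
Here k_a−k_d = 0.8090 d⁻¹ and 1 − D₀(k_a−k_d)/(k_d L₀) = 1 − 2.24×0.8090/(0.271×34.8) = 0.8078, so
t_c = ln(3.985 × 0.8078) / 0.8090 = 1.169 / 0.8090 = 1.445 d.
D_c = (k_d/k_a) L₀ e^(−k_d t_c) = (0.271/1.08) × 34.8 × e^(−0.271×1.445) = 0.2509 × 34.8 × 0.6759 = 5.902 mg/L.
x_c = v t_c = 0.728 m/s × 1.445 d × 86400 s/d = 90910 m ≈ 90.9 km.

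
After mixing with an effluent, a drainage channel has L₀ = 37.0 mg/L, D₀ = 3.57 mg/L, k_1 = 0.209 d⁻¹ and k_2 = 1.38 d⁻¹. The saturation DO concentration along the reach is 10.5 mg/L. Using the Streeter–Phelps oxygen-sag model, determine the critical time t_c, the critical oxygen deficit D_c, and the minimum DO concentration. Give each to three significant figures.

t_c ≈ 0.948 d; D_c ≈ 4.60 mg/L; min DO ≈ 5.90 mg/L

With k_2/k_1 = 6.603 and 1 − D₀(k_2−k_1)/(k_1 L₀) = 0.4594,
t_c = ln(6.603 × 0.4594) / (1.38 − 0.209) = ln(3.033) / 1.171 = 1.110/1.171 = 0.9476 d.
L(t_c) = L₀ e^(−k_1 t_c) = 37.0 × 0.8203 = 30.35 mg/L, and at the critical point k_2 D_c = k_1 L, so D_c = (0.209/1.38) × 30.35 = 4.597 mg/L.
Minimum DO = C_s − D_c = 10.5 − 4.597 = 5.903 mg/L.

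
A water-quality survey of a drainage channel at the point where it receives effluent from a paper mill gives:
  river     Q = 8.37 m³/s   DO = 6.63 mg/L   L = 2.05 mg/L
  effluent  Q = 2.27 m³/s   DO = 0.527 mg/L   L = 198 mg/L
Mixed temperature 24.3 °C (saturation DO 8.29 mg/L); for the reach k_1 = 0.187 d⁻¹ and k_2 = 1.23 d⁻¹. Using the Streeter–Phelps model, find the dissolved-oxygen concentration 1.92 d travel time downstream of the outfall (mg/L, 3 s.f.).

DO ≈ 3.26 mg/L

Mixed DO = (8.37×6.63 + 2.27×0.527)/(8.37+2.27) = 56.69/10.64 = 5.328 mg/L.
Mixed L₀ = (8.37×2.05 + 2.27×198)/(10.64) = 466.6/10.64 = 43.86 mg/L.
Initial deficit D₀ = C_s − DO₀ = 8.29 − 5.328 = 2.962 mg/L.
D(1.92) = [0.187×43.86/(1.23−0.187)](e^(−0.187×1.92) − e^(−1.23×1.92)) + 2.962 e^(−1.23×1.92)
= 7.863 × (0.6983 − 0.09427) + 2.962 × 0.09427 = 5.029 mg/L.
DO = 8.29 − 5.029 = 3.261 mg/L.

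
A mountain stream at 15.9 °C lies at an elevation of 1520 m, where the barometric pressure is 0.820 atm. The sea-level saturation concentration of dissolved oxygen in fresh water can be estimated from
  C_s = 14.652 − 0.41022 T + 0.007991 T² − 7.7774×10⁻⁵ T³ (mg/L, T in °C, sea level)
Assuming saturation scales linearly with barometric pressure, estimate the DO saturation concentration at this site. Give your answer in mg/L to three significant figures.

C_s ≈ 8.07 mg/L

At sea level: C_s = 14.652 − 0.41022×15.9 + 0.007991×15.9² − 7.7774×10⁻⁵×15.9³ = 9.837 mg/L.
Pressure correction: C_s' = 9.837 × 0.820 = 8.066 mg/L.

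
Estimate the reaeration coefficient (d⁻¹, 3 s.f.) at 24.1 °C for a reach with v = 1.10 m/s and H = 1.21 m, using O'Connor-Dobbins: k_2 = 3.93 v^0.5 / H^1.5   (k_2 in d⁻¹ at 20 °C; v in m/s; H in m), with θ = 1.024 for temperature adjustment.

k_2 ≈ 3.41 d⁻¹

k_2(20) = 3.93 × 1.10^0.5 / 1.21^1.5 = 3.93 × 1.049 / 1.331 = 3.097 d⁻¹.
k_2(24.1) = 3.097 × 1.024^(24.1−20) = 3.097 × 1.102 = 3.413 d⁻¹.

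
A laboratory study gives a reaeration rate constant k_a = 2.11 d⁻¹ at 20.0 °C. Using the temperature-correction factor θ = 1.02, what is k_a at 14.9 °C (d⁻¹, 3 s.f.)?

k_a(T₂) = k_a(T₁) · θ^(T₂−T₁) = 2.11 × 1.02^(14.9−20.0)
= 2.11 × 1.02^-5.10 = 2.11 × 0.9039 = 1.907 d⁻¹.

k_a ≈ 1.91 d⁻¹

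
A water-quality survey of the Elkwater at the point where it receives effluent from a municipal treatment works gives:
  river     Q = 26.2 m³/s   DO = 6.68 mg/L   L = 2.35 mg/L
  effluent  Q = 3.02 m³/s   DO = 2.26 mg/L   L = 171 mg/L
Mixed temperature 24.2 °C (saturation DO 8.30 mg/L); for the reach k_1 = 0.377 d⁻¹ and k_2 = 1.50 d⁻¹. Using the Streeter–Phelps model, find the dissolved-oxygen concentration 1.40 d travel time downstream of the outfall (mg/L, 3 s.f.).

DO ≈ 4.94 mg/L

Mixed DO = (26.2×6.68 + 3.02×2.26)/(26.2+3.02) = 181.8/29.22 = 6.223 mg/L.
Mixed L₀ = (26.2×2.35 + 3.02×171)/(29.22) = 578.0/29.22 = 19.78 mg/L.
Initial deficit D₀ = C_s − DO₀ = 8.30 − 6.223 = 2.077 mg/L.
D(1.40) = [0.377×19.78/(1.50−0.377)](e^(−0.377×1.40) − e^(−1.50×1.40)) + 2.077 e^(−1.50×1.40)
= 6.641 × (0.5899 − 0.1225) + 2.077 × 0.1225 = 3.358 mg/L.
DO = 8.30 − 3.358 = 4.942 mg/L.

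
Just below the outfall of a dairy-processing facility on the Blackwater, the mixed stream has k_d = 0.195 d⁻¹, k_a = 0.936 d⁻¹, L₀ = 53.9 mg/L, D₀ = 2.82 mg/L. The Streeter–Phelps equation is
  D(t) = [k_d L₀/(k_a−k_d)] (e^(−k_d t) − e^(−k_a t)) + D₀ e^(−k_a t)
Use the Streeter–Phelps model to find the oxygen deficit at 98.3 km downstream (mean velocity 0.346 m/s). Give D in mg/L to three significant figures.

D ≈ 6.95 mg/L

Travel time t = x/v = 98.3 km / (0.346 m/s) = 98300 m / 0.346 m/s = 284100 s = 3.288 d.
k_d L₀/(k_a−k_d) = 0.195×53.9/(0.936−0.195) = 10.51/0.7410 = 14.18 mg/L.
e^(−k_d t) = e^(−0.195×3.288) = 0.5267; e^(−k_a t) = e^(−0.936×3.288) = 0.04606.
D = 14.18 × (0.5267 − 0.04606) + 2.82 × 0.04606 = 6.817 + 0.1299 = 6.947 mg/L.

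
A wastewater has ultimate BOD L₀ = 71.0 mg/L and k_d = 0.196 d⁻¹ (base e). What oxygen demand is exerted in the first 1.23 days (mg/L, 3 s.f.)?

y_t = L₀(1 − e^(−k_d t)) = 71.0 × (1 − e^(−0.196×1.23))
= 71.0 × (1 − 0.7858) = 71.0 × 0.2142 = 15.21 mg/L.

y ≈ 15.2 mg/L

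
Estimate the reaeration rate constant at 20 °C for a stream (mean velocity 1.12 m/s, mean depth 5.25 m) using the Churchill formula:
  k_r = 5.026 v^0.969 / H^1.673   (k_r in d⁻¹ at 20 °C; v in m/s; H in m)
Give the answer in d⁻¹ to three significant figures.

k_r = 5.026 × 1.12^0.969 / 5.25^1.673 = 5.026 × 1.116 / 16.03 = 0.3500 d⁻¹.

k_r ≈ 0.350 d⁻¹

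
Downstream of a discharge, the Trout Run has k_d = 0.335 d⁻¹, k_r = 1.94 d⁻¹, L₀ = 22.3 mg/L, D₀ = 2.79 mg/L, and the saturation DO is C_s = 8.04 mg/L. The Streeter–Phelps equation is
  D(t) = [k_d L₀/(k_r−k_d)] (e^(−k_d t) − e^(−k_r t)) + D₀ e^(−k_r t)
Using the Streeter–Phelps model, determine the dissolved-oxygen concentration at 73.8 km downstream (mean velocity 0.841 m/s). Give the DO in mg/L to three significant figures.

Travel time t = x/v = 73.8 km / (0.841 m/s) = 73800 m / 0.841 m/s = 87750 s = 1.016 d.
k_d L₀/(k_r−k_d) = 0.335×22.3/(1.94−0.335) = 7.471/1.605 = 4.655 mg/L.
e^(−k_d t) = e^(−0.335×1.016) = 0.7116; e^(−k_r t) = e^(−1.94×1.016) = 0.1394.
D = 4.655 × (0.7116 − 0.1394) + 2.79 × 0.1394 = 2.663 + 0.3889 = 3.052 mg/L.
DO = C_s − D = 8.04 − 3.052 = 4.988 mg/L.

DO ≈ 4.99 mg/L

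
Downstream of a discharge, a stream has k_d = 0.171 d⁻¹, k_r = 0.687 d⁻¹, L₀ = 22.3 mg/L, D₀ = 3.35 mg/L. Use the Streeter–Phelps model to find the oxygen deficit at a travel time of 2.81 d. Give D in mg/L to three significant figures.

k_d L₀/(k_r−k_d) = 0.171×22.3/(0.687−0.171) = 3.813/0.5160 = 7.390 mg/L.
e^(−k_d t) = e^(−0.171×2.810) = 0.6185; e^(−k_r t) = e^(−0.687×2.810) = 0.1451.
D = 7.390 × (0.6185 − 0.1451) + 3.35 × 0.1451 = 3.498 + 0.4860 = 3.984 mg/L.

D ≈ 3.98 mg/L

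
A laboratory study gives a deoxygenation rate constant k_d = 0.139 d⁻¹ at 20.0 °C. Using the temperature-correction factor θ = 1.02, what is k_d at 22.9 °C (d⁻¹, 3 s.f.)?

k_d(T₂) = k_d(T₁) · θ^(T₂−T₁) = 0.139 × 1.02^(22.9−20.0)
= 0.139 × 1.02^2.90 = 0.139 × 1.059 = 0.1472 d⁻¹.

k_d ≈ 0.147 d⁻¹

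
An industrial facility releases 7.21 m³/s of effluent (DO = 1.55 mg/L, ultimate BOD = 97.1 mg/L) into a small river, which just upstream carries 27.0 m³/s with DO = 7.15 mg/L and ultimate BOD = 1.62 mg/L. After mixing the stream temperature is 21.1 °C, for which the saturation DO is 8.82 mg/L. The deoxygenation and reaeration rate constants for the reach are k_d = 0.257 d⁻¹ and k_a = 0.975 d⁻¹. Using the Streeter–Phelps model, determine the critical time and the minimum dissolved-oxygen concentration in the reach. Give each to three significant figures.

t_c ≈ 1.22 d; minimum DO ≈ 4.63 mg/L

Mixed DO = (27.0×7.15 + 7.21×1.55)/(27.0+7.21) = 204.2/34.21 = 5.970 mg/L.
Mixed L₀ = (27.0×1.62 + 7.21×97.1)/(34.21) = 743.8/34.21 = 21.74 mg/L.
Initial deficit D₀ = C_s − DO₀ = 8.82 − 5.970 = 2.850 mg/L.
t_c = (1/0.7180) ln[(0.975/0.257)(1 − 2.850×0.7180/(0.257×21.74))] = 1.393 × ln(2.404) = 1.222 d.
D_c = (0.257/0.975) × 21.74 × e^(−0.257×1.222) = 0.2636 × 21.74 × 0.7305 = 4.187 mg/L.
Minimum DO = 8.82 − 4.187 = 4.633 mg/L.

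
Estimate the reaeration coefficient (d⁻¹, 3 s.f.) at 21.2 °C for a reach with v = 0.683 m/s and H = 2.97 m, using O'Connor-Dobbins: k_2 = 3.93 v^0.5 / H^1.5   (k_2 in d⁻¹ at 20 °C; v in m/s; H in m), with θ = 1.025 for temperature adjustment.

k_2 ≈ 0.654 d⁻¹

k_2(20) = 3.93 × 0.683^0.5 / 2.97^1.5 = 3.93 × 0.8264 / 5.118 = 0.6346 d⁻¹.
k_2(21.2) = 0.6346 × 1.025^(21.2−20) = 0.6346 × 1.030 = 0.6536 d⁻¹.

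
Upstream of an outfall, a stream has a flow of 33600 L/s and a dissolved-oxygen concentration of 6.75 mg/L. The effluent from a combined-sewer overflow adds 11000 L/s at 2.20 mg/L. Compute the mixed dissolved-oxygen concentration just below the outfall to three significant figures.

Flow-weighted mixing: C = (Q_r C_r + Q_w C_w)/(Q_r + Q_w)
= (33600×6.75 + 11000×2.20)/(33600 + 11000) = 251000/44600 = 5.628 mg/L.

5.63 mg/L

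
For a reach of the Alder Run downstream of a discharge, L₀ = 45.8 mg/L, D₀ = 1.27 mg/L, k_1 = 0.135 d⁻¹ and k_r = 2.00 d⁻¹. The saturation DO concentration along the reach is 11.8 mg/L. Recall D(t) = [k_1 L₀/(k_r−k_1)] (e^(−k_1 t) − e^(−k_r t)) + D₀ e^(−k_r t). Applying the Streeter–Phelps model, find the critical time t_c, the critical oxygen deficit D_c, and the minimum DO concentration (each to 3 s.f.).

t_c ≈ 1.19 d; D_c ≈ 2.63 mg/L; min DO ≈ 9.17 mg/L

t_c = [1/(k_r−k_1)] ln[(k_r/k_1)(1 − D₀(k_r−k_1)/(k_1 L₀))]
= [1/(2.00−0.135)] ln[(2.00/0.135)(1 − 1.27×1.865/(0.135×45.8))]
= (1/1.865) ln[14.81 × 0.6169] = 0.5362 × ln(9.140) = 0.5362 × 2.213 = 1.186 d.
L(t_c) = L₀ e^(−k_1 t_c) = 45.8 × 0.8520 = 39.02 mg/L, and at the critical point k_r D_c = k_1 L, so D_c = (0.135/2.00) × 39.02 = 2.634 mg/L.
Minimum DO = C_s − D_c = 11.8 − 2.634 = 9.166 mg/L.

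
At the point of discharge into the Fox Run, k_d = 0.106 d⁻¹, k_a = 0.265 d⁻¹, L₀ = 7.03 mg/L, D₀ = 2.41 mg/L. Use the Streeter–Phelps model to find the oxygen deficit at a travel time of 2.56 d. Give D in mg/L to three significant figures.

D ≈ 2.42 mg/L

k_d L₀/(k_a−k_d) = 0.106×7.03/(0.265−0.106) = 0.7452/0.1590 = 4.687 mg/L.
e^(−k_d t) = e^(−0.106×2.560) = 0.7623; e^(−k_a t) = e^(−0.265×2.560) = 0.5074.
D = 4.687 × (0.7623 − 0.5074) + 2.41 × 0.5074 = 1.195 + 1.223 = 2.418 mg/L.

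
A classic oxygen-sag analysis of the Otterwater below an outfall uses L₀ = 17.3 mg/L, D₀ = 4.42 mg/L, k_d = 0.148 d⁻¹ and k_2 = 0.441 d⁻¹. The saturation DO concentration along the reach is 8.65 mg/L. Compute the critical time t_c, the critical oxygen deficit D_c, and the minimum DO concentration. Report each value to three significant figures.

With k_2/k_d = 2.980 and 1 − D₀(k_2−k_d)/(k_d L₀) = 0.4942,
t_c = ln(2.980 × 0.4942) / (0.441 − 0.148) = ln(1.473) / 0.2930 = 0.3870/0.2930 = 1.321 d.
D_c = (k_d/k_2) L₀ e^(−k_d t_c) = (0.148/0.441) × 17.3 × e^(−0.148×1.321) = 0.3356 × 17.3 × 0.8224 = 4.775 mg/L.
Minimum DO = C_s − D_c = 8.65 − 4.775 = 3.875 mg/L.

t_c ≈ 1.32 d; D_c ≈ 4.77 mg/L; min DO ≈ 3.88 mg/L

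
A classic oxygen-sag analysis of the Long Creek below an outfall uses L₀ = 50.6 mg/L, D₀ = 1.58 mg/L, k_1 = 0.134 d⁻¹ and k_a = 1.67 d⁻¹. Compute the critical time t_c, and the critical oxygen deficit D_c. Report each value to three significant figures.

t_c ≈ 1.35 d; D_c ≈ 3.39 mg/L

At the critical point dD/dt = 0, so k_1 L₀ e^(−k_1 t) = k_a D. Substituting D(t) from the Streeter–Phelps equation and solving for t gives
t_c = ln[(k_a/k_1)(1 − D₀(k_a−k_1)/(k_1 L₀))] / (k_a−k_1).
Here k_a−k_1 = 1.536 d⁻¹ and 1 − D₀(k_a−k_1)/(k_1 L₀) = 1 − 1.58×1.536/(0.134×50.6) = 0.6421, so
t_c = ln(12.46 × 0.6421) / 1.536 = 2.080 / 1.536 = 1.354 d.
D_c = (k_1/k_a) L₀ e^(−k_1 t_c) = (0.134/1.67) × 50.6 × e^(−0.134×1.354) = 0.08024 × 50.6 × 0.8341 = 3.386 mg/L.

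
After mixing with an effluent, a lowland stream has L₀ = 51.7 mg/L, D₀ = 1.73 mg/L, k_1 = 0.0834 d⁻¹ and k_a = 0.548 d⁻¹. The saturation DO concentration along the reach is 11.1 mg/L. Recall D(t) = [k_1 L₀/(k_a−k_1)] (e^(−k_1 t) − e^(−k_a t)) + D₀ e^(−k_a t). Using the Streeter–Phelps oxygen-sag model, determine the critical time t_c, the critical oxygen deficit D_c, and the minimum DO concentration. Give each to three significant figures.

With k_a/k_1 = 6.571 and 1 − D₀(k_a−k_1)/(k_1 L₀) = 0.8136,
t_c = ln(6.571 × 0.8136) / (0.548 − 0.0834) = ln(5.346) / 0.4646 = 1.676/0.4646 = 3.608 d.
L(t_c) = L₀ e^(−k_1 t_c) = 51.7 × 0.7401 = 38.27 mg/L, and at the critical point k_a D_c = k_1 L, so D_c = (0.0834/0.548) × 38.27 = 5.824 mg/L.
Minimum DO = C_s − D_c = 11.1 − 5.824 = 5.276 mg/L.

t_c ≈ 3.61 d; D_c ≈ 5.82 mg/L; min DO ≈ 5.28 mg/L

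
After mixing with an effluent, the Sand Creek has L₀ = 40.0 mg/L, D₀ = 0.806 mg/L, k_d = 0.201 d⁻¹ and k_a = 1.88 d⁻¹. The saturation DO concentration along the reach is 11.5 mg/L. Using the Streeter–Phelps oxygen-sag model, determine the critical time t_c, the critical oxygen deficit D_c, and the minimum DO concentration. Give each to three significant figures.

At the critical point dD/dt = 0, so k_d L₀ e^(−k_d t) = k_a D. Substituting D(t) from the Streeter–Phelps equation and solving for t gives
t_c = ln[(k_a/k_d)(1 − D₀(k_a−k_d)/(k_d L₀))] / (k_a−k_d).
Here k_a−k_d = 1.679 d⁻¹ and 1 − D₀(k_a−k_d)/(k_d L₀) = 1 − 0.806×1.679/(0.201×40.0) = 0.8317, so
t_c = ln(9.353 × 0.8317) / 1.679 = 2.051 / 1.679 = 1.222 d.
L(t_c) = L₀ e^(−k_d t_c) = 40.0 × 0.7822 = 31.29 mg/L, and at the critical point k_a D_c = k_d L, so D_c = (0.201/1.88) × 31.29 = 3.345 mg/L.
Minimum DO = C_s − D_c = 11.5 − 3.345 = 8.155 mg/L.

t_c ≈ 1.22 d; D_c ≈ 3.35 mg/L; min DO ≈ 8.15 mg/L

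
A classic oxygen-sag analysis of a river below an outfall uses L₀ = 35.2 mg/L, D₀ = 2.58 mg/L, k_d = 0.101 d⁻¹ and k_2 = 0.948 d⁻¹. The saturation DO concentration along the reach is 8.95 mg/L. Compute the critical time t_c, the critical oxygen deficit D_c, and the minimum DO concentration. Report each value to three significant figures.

t_c ≈ 1.52 d; D_c ≈ 3.22 mg/L; min DO ≈ 5.73 mg/L

t_c = [1/(k_2−k_d)] ln[(k_2/k_d)(1 − D₀(k_2−k_d)/(k_d L₀))]
= [1/(0.948−0.101)] ln[(0.948/0.101)(1 − 2.58×0.8470/(0.101×35.2))]
= (1/0.8470) ln[9.386 × 0.3853] = 1.181 × ln(3.617) = 1.181 × 1.286 = 1.518 d.
L(t_c) = L₀ e^(−k_d t_c) = 35.2 × 0.8579 = 30.20 mg/L, and at the critical point k_2 D_c = k_d L, so D_c = (0.101/0.948) × 30.20 = 3.217 mg/L.
Minimum DO = C_s − D_c = 8.95 − 3.217 = 5.733 mg/L.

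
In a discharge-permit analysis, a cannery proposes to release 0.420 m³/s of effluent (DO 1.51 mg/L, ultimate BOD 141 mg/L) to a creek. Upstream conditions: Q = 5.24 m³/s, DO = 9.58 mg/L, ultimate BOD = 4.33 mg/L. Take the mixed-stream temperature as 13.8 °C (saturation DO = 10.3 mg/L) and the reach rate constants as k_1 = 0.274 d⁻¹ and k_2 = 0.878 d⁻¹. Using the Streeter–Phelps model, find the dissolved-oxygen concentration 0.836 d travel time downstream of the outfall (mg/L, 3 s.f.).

Mixed DO = (5.24×9.58 + 0.420×1.51)/(5.24+0.420) = 50.83/5.660 = 8.981 mg/L.
Mixed L₀ = (5.24×4.33 + 0.420×141)/(5.660) = 81.91/5.660 = 14.47 mg/L.
Initial deficit D₀ = C_s − DO₀ = 10.3 − 8.981 = 1.319 mg/L.
D(0.836) = [0.274×14.47/(0.878−0.274)](e^(−0.274×0.836) − e^(−0.878×0.836)) + 1.319 e^(−0.878×0.836)
= 6.565 × (0.7953 − 0.4800) + 1.319 × 0.4800 = 2.703 mg/L.
DO = 10.3 − 2.703 = 7.597 mg/L.

DO ≈ 7.60 mg/L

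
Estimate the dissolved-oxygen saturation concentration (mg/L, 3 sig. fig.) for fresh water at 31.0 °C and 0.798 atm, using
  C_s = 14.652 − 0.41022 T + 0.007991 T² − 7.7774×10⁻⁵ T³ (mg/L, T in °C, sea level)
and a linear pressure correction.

C_s ≈ 5.82 mg/L

At sea level: C_s = 14.652 − 0.41022×31.0 + 0.007991×31.0² − 7.7774×10⁻⁵×31.0³ = 7.298 mg/L.
Pressure correction: C_s' = 7.298 × 0.798 = 5.823 mg/L.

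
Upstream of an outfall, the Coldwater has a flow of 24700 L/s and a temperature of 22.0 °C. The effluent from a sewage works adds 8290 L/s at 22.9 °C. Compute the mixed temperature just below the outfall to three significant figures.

22.2 °C

Flow-weighted mixing: C = (Q_r C_r + Q_w C_w)/(Q_r + Q_w)
= (24700×22.0 + 8290×22.9)/(24700 + 8290) = 733200/32990 = 22.23 °C.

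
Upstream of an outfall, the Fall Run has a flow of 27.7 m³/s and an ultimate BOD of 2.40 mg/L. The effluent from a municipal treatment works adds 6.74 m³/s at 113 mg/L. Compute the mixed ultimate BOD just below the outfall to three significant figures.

Flow-weighted mixing: C = (Q_r C_r + Q_w C_w)/(Q_r + Q_w)
= (27.7×2.40 + 6.74×113)/(27.7 + 6.74) = 828.1/34.44 = 24.04 mg/L.

24.0 mg/L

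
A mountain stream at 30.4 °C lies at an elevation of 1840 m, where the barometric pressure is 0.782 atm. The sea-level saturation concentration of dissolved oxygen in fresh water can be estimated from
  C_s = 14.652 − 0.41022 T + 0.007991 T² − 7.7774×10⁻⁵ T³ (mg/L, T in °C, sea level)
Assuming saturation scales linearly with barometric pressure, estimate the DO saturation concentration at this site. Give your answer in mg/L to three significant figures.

At sea level: C_s = 14.652 − 0.41022×30.4 + 0.007991×30.4² − 7.7774×10⁻⁵×30.4³ = 7.381 mg/L.
Pressure correction: C_s' = 7.381 × 0.782 = 5.772 mg/L.

C_s ≈ 5.77 mg/L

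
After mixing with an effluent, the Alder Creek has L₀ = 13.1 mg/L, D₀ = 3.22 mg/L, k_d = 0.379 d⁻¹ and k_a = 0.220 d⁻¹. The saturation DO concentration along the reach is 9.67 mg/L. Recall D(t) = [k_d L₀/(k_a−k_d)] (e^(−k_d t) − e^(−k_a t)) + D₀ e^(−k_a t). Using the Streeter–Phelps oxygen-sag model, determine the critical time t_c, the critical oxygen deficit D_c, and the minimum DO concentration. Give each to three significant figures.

t_c ≈ 2.80 d; D_c ≈ 7.80 mg/L; min DO ≈ 1.87 mg/L

With k_a/k_d = 0.5805 and 1 − D₀(k_a−k_d)/(k_d L₀) = 1.103,
t_c = ln(0.5805 × 1.103) / (0.220 − 0.379) = ln(0.6403) / -0.1590 = -0.4458/-0.1590 = 2.804 d.
D_c = (k_d/k_a) L₀ e^(−k_d t_c) = (0.379/0.220) × 13.1 × e^(−0.379×2.804) = 1.723 × 13.1 × 0.3456 = 7.799 mg/L.
Minimum DO = C_s − D_c = 9.67 − 7.799 = 1.871 mg/L.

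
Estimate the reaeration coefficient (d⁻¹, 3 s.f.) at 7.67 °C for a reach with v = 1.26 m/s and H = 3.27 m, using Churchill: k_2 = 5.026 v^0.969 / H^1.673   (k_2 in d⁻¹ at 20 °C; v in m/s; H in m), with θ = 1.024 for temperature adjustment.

k_2 ≈ 0.647 d⁻¹

k_2(20) = 5.026 × 1.26^0.969 / 3.27^1.673 = 5.026 × 1.251 / 7.258 = 0.8662 d⁻¹.
k_2(7.67) = 0.8662 × 1.024^(7.67−20) = 0.8662 × 0.7465 = 0.6466 d⁻¹.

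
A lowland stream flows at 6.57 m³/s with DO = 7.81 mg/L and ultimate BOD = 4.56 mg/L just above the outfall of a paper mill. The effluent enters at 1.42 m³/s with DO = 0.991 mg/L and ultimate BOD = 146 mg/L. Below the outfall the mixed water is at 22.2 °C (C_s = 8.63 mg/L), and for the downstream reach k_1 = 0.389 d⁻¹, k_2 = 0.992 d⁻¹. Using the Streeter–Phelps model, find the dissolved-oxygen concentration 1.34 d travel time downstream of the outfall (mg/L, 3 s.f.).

Mixed DO = (6.57×7.81 + 1.42×0.991)/(6.57+1.42) = 52.72/7.990 = 6.598 mg/L.
Mixed L₀ = (6.57×4.56 + 1.42×146)/(7.990) = 237.3/7.990 = 29.70 mg/L.
Initial deficit D₀ = C_s − DO₀ = 8.63 − 6.598 = 2.032 mg/L.
D(1.34) = [0.389×29.70/(0.992−0.389)](e^(−0.389×1.34) − e^(−0.992×1.34)) + 2.032 e^(−0.992×1.34)
= 19.16 × (0.5938 − 0.2647) + 2.032 × 0.2647 = 6.843 mg/L.
DO = 8.63 − 6.843 = 1.787 mg/L.

DO ≈ 1.79 mg/L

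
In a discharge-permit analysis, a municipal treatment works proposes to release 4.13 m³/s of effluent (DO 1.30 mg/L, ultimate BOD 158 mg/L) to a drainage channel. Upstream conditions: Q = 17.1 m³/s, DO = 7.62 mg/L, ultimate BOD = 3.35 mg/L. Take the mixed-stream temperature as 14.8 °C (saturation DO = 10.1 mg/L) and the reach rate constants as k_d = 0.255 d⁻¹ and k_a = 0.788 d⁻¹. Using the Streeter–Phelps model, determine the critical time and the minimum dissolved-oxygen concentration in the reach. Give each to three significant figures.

Mixed DO = (17.1×7.62 + 4.13×1.30)/(17.1+4.13) = 135.7/21.23 = 6.391 mg/L.
Mixed L₀ = (17.1×3.35 + 4.13×158)/(21.23) = 709.8/21.23 = 33.43 mg/L.
Initial deficit D₀ = C_s − DO₀ = 10.1 − 6.391 = 3.709 mg/L.
t_c = (1/0.5330) ln[(0.788/0.255)(1 − 3.709×0.5330/(0.255×33.43))] = 1.876 × ln(2.374) = 1.622 d.
D_c = (0.255/0.788) × 33.43 × e^(−0.255×1.622) = 0.3236 × 33.43 × 0.6613 = 7.155 mg/L.
Minimum DO = 10.1 − 7.155 = 2.945 mg/L.

t_c ≈ 1.62 d; minimum DO ≈ 2.94 mg/L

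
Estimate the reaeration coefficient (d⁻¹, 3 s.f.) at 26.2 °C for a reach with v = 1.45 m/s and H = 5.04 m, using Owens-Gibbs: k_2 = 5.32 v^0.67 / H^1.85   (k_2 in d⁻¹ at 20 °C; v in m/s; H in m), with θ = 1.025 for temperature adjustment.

k_2(20) = 5.32 × 1.45^0.67 / 5.04^1.85 = 5.32 × 1.283 / 19.93 = 0.3424 d⁻¹.
k_2(26.2) = 0.3424 × 1.025^(26.2−20) = 0.3424 × 1.165 = 0.3990 d⁻¹.

k_2 ≈ 0.399 d⁻¹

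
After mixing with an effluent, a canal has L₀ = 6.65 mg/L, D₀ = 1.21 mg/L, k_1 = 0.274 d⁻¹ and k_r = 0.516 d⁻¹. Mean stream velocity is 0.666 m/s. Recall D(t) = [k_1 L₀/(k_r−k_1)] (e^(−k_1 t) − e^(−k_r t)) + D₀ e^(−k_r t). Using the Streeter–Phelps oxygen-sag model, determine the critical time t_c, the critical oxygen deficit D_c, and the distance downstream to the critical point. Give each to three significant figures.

With k_r/k_1 = 1.883 and 1 − D₀(k_r−k_1)/(k_1 L₀) = 0.8393,
t_c = ln(1.883 × 0.8393) / (0.516 − 0.274) = ln(1.581) / 0.2420 = 0.4578/0.2420 = 1.892 d.
L(t_c) = L₀ e^(−k_1 t_c) = 6.65 × 0.5955 = 3.960 mg/L, and at the critical point k_r D_c = k_1 L, so D_c = (0.274/0.516) × 3.960 = 2.103 mg/L.
x_c = v t_c = 0.666 m/s × 1.892 d × 86400 s/d = 108900 m ≈ 109 km.

t_c ≈ 1.89 d; D_c ≈ 2.10 mg/L; x_c ≈ 109 km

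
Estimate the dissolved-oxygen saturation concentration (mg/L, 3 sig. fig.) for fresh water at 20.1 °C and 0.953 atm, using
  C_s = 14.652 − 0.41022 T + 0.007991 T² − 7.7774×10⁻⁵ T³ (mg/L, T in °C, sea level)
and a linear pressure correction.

At sea level: C_s = 14.652 − 0.41022×20.1 + 0.007991×20.1² − 7.7774×10⁻⁵×20.1³ = 9.003 mg/L.
Pressure correction: C_s' = 9.003 × 0.953 = 8.580 mg/L.

C_s ≈ 8.58 mg/L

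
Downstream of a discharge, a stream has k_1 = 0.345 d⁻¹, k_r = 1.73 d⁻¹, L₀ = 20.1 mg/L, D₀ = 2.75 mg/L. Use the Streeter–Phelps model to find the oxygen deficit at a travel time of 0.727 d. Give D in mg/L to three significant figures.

D ≈ 3.25 mg/L

k_1 L₀/(k_r−k_1) = 0.345×20.1/(1.73−0.345) = 6.934/1.385 = 5.007 mg/L.
e^(−k_1 t) = e^(−0.345×0.7270) = 0.7782; e^(−k_r t) = e^(−1.73×0.7270) = 0.2843.
D = 5.007 × (0.7782 − 0.2843) + 2.75 × 0.2843 = 2.473 + 0.7818 = 3.255 mg/L.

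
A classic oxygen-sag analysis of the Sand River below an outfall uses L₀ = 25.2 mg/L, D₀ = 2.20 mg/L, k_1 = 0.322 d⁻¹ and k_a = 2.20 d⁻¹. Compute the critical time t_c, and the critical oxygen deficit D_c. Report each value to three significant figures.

t_c ≈ 0.644 d; D_c ≈ 3.00 mg/L

With k_a/k_1 = 6.832 and 1 − D₀(k_a−k_1)/(k_1 L₀) = 0.4908,
t_c = ln(6.832 × 0.4908) / (2.20 − 0.322) = ln(3.354) / 1.878 = 1.210/1.878 = 0.6443 d.
L(t_c) = L₀ e^(−k_1 t_c) = 25.2 × 0.8126 = 20.48 mg/L, and at the critical point k_a D_c = k_1 L, so D_c = (0.322/2.20) × 20.48 = 2.997 mg/L.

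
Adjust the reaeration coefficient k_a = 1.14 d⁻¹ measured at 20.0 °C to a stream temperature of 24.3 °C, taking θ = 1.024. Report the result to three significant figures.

k_a(T₂) = k_a(T₁) · θ^(T₂−T₁) = 1.14 × 1.024^(24.3−20.0)
= 1.14 × 1.024^4.30 = 1.14 × 1.107 = 1.262 d⁻¹.

k_a ≈ 1.26 d⁻¹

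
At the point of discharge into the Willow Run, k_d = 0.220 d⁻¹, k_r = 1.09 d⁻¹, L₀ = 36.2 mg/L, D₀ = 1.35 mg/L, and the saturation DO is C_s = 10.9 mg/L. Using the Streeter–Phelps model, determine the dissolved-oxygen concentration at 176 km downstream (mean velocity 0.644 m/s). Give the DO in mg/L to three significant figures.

Travel time t = x/v = 176 km / (0.644 m/s) = 176000 m / 0.644 m/s = 273300 s = 3.163 d.
k_d L₀/(k_r−k_d) = 0.220×36.2/(1.09−0.220) = 7.964/0.8700 = 9.154 mg/L.
e^(−k_d t) = e^(−0.220×3.163) = 0.4986; e^(−k_r t) = e^(−1.09×3.163) = 0.03182.
D = 9.154 × (0.4986 − 0.03182) + 1.35 × 0.03182 = 4.273 + 0.04295 = 4.316 mg/L.
DO = C_s − D = 10.9 − 4.316 = 6.584 mg/L.

DO ≈ 6.58 mg/L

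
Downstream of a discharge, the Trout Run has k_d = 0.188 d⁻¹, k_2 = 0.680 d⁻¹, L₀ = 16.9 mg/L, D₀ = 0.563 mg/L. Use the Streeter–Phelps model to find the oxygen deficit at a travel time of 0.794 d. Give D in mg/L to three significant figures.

k_d L₀/(k_2−k_d) = 0.188×16.9/(0.680−0.188) = 3.177/0.4920 = 6.458 mg/L.
e^(−k_d t) = e^(−0.188×0.7940) = 0.8613; e^(−k_2 t) = e^(−0.680×0.7940) = 0.5828.
D = 6.458 × (0.8613 − 0.5828) + 0.563 × 0.5828 = 1.799 + 0.3281 = 2.127 mg/L.

D ≈ 2.13 mg/L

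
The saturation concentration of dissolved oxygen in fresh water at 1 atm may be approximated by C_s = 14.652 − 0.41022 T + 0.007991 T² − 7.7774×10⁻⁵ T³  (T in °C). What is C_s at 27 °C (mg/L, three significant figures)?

C_s ≈ 7.87 mg/L

C_s = 14.652 − 0.41022×27 + 0.007991×27² − 7.7774×10⁻⁵×27³ = 7.871 mg/L.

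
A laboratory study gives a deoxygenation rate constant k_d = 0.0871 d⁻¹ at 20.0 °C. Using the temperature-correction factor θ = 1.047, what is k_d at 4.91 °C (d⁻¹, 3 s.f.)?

k_d(T₂) = k_d(T₁) · θ^(T₂−T₁) = 0.0871 × 1.047^(4.91−20.0)
= 0.0871 × 1.047^-15.1 = 0.0871 × 0.5000 = 0.04355 d⁻¹.

k_d ≈ 0.0436 d⁻¹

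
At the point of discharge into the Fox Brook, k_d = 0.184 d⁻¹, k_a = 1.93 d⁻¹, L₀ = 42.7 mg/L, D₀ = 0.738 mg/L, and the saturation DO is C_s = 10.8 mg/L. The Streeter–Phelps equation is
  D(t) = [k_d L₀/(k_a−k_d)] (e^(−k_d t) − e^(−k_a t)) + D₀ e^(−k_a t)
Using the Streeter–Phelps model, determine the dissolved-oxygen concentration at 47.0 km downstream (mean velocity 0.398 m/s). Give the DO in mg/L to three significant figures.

Travel time t = x/v = 47.0 km / (0.398 m/s) = 47000 m / 0.398 m/s = 118100 s = 1.367 d.
k_d L₀/(k_a−k_d) = 0.184×42.7/(1.93−0.184) = 7.857/1.746 = 4.500 mg/L.
e^(−k_d t) = e^(−0.184×1.367) = 0.7776; e^(−k_a t) = e^(−1.93×1.367) = 0.07151.
D = 4.500 × (0.7776 − 0.07151) + 0.738 × 0.07151 = 3.178 + 0.05278 = 3.230 mg/L.
DO = C_s − D = 10.8 − 3.230 = 7.570 mg/L.

DO ≈ 7.57 mg/L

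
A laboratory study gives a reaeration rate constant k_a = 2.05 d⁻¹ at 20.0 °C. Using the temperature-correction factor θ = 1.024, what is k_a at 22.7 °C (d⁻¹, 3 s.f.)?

k_a(T₂) = k_a(T₁) · θ^(T₂−T₁) = 2.05 × 1.024^(22.7−20.0)
= 2.05 × 1.024^2.70 = 2.05 × 1.066 = 2.186 d⁻¹.

k_a ≈ 2.19 d⁻¹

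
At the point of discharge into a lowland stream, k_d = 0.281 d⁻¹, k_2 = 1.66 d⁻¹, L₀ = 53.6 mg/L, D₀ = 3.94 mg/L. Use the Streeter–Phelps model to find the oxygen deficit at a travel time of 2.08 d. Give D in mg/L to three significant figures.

D ≈ 5.87 mg/L

k_d L₀/(k_2−k_d) = 0.281×53.6/(1.66−0.281) = 15.06/1.379 = 10.92 mg/L.
e^(−k_d t) = e^(−0.281×2.080) = 0.5574; e^(−k_2 t) = e^(−1.66×2.080) = 0.03166.
D = 10.92 × (0.5574 − 0.03166) + 3.94 × 0.03166 = 5.742 + 0.1247 = 5.867 mg/L.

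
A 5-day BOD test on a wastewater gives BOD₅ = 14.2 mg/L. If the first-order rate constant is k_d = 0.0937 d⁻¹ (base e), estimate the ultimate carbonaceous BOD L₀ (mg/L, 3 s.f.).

L₀ ≈ 38.0 mg/L

BOD₅ = L₀(1 − e^(−5k_d)) ⇒ L₀ = BOD₅ / (1 − e^(−5×0.0937))
= 14.2 / (1 − 0.6259) = 14.2 / 0.3741 = 37.96 mg/L.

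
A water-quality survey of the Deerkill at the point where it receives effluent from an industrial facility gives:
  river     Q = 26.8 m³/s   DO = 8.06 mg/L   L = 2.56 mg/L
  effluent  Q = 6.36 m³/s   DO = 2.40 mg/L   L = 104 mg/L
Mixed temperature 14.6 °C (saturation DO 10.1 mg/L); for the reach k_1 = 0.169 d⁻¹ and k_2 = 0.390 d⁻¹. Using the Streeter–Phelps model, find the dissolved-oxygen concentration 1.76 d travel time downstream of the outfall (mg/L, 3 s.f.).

Mixed DO = (26.8×8.06 + 6.36×2.40)/(26.8+6.36) = 231.3/33.16 = 6.974 mg/L.
Mixed L₀ = (26.8×2.56 + 6.36×104)/(33.16) = 730.0/33.16 = 22.02 mg/L.
Initial deficit D₀ = C_s − DO₀ = 10.1 − 6.974 = 3.126 mg/L.
D(1.76) = [0.169×22.02/(0.390−0.169)](e^(−0.169×1.76) − e^(−0.390×1.76)) + 3.126 e^(−0.390×1.76)
= 16.84 × (0.7427 − 0.5034) + 3.126 × 0.5034 = 5.603 mg/L.
DO = 10.1 − 5.603 = 4.497 mg/L.

DO ≈ 4.50 mg/L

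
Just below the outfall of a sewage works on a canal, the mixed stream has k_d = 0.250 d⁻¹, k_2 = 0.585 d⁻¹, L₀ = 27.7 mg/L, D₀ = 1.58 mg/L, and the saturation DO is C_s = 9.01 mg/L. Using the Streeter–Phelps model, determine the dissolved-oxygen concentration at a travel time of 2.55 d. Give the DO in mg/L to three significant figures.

DO ≈ 2.38 mg/L

k_d L₀/(k_2−k_d) = 0.250×27.7/(0.585−0.250) = 6.925/0.3350 = 20.67 mg/L.
e^(−k_d t) = e^(−0.250×2.550) = 0.5286; e^(−k_2 t) = e^(−0.585×2.550) = 0.2250.
D = 20.67 × (0.5286 − 0.2250) + 1.58 × 0.2250 = 6.277 + 0.3555 = 6.632 mg/L.
DO = C_s − D = 9.01 − 6.632 = 2.378 mg/L.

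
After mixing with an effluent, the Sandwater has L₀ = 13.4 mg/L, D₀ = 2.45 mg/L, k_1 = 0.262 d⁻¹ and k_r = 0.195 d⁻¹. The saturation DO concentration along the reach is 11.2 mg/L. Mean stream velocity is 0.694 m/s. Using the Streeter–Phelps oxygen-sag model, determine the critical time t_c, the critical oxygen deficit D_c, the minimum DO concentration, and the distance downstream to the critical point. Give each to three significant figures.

With k_r/k_1 = 0.7443 and 1 − D₀(k_r−k_1)/(k_1 L₀) = 1.047,
t_c = ln(0.7443 × 1.047) / (0.195 − 0.262) = ln(0.7791) / -0.06700 = -0.2496/-0.06700 = 3.726 d.
D_c = (k_1/k_r) L₀ e^(−k_1 t_c) = (0.262/0.195) × 13.4 × e^(−0.262×3.726) = 1.344 × 13.4 × 0.3767 = 6.783 mg/L.
Minimum DO = C_s − D_c = 11.2 − 6.783 = 4.417 mg/L.
x_c = v t_c = 0.694 m/s × 3.726 d × 86400 s/d = 223400 m ≈ 223 km.

t_c ≈ 3.73 d; D_c ≈ 6.78 mg/L; min DO ≈ 4.42 mg/L; x_c ≈ 223 km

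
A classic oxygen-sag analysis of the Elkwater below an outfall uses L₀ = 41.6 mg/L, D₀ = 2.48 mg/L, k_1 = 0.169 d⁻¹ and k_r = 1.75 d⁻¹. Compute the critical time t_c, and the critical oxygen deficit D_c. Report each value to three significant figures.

t_c = [1/(k_r−k_1)] ln[(k_r/k_1)(1 − D₀(k_r−k_1)/(k_1 L₀))]
= [1/(1.75−0.169)] ln[(1.75/0.169)(1 − 2.48×1.581/(0.169×41.6))]
= (1/1.581) ln[10.36 × 0.4423] = 0.6325 × ln(4.580) = 0.6325 × 1.522 = 0.9625 d.
D_c = (k_1/k_r) L₀ e^(−k_1 t_c) = (0.169/1.75) × 41.6 × e^(−0.169×0.9625) = 0.09657 × 41.6 × 0.8499 = 3.414 mg/L.

t_c ≈ 0.962 d; D_c ≈ 3.41 mg/L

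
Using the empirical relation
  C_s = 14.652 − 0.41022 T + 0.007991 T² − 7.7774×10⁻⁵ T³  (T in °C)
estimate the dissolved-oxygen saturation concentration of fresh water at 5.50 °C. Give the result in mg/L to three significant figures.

C_s ≈ 12.6 mg/L

C_s = 14.652 − 0.41022×5.50 + 0.007991×5.50² − 7.7774×10⁻⁵×5.50³ = 12.62 mg/L.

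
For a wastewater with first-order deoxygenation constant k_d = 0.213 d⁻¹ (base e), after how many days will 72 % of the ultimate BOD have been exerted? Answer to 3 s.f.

y/L₀ = 1 − e^(−k_d t) = 0.72 ⇒ e^(−k_d t) = 0.280
t = −ln(0.280) / 0.213 = 1.273 / 0.213 = 5.976 d.

t ≈ 5.98 d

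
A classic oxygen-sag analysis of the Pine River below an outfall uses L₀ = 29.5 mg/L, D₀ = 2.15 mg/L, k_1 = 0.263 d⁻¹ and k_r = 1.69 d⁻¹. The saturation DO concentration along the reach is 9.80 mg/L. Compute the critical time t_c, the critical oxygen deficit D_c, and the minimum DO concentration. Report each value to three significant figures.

t_c ≈ 0.951 d; D_c ≈ 3.57 mg/L; min DO ≈ 6.23 mg/L

At the critical point dD/dt = 0, so k_1 L₀ e^(−k_1 t) = k_r D. Substituting D(t) from the Streeter–Phelps equation and solving for t gives
t_c = ln[(k_r/k_1)(1 − D₀(k_r−k_1)/(k_1 L₀))] / (k_r−k_1).
Here k_r−k_1 = 1.427 d⁻¹ and 1 − D₀(k_r−k_1)/(k_1 L₀) = 1 − 2.15×1.427/(0.263×29.5) = 0.6046, so
t_c = ln(6.426 × 0.6046) / 1.427 = 1.357 / 1.427 = 0.9510 d.
D_c = (k_1/k_r) L₀ e^(−k_1 t_c) = (0.263/1.69) × 29.5 × e^(−0.263×0.9510) = 0.1556 × 29.5 × 0.7787 = 3.575 mg/L.
Minimum DO = C_s − D_c = 9.80 − 3.575 = 6.225 mg/L.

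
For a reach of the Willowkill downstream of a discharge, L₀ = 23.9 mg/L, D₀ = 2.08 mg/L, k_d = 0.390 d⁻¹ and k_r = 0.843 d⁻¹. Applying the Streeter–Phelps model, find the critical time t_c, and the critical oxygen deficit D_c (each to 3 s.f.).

t_c ≈ 1.47 d; D_c ≈ 6.24 mg/L

At the critical point dD/dt = 0, so k_d L₀ e^(−k_d t) = k_r D. Substituting D(t) from the Streeter–Phelps equation and solving for t gives
t_c = ln[(k_r/k_d)(1 − D₀(k_r−k_d)/(k_d L₀))] / (k_r−k_d).
Here k_r−k_d = 0.4530 d⁻¹ and 1 − D₀(k_r−k_d)/(k_d L₀) = 1 − 2.08×0.4530/(0.390×23.9) = 0.8989, so
t_c = ln(2.162 × 0.8989) / 0.4530 = 0.6643 / 0.4530 = 1.466 d.
D_c = (k_d/k_r) L₀ e^(−k_d t_c) = (0.390/0.843) × 23.9 × e^(−0.390×1.466) = 0.4626 × 23.9 × 0.5645 = 6.241 mg/L.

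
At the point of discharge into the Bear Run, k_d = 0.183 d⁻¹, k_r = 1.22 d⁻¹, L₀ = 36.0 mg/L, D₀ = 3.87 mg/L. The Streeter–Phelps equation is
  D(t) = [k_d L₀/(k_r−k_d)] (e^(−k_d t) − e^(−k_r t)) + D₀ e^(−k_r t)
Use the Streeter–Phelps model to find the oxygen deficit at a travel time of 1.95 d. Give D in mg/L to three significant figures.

D ≈ 4.22 mg/L

k_d L₀/(k_r−k_d) = 0.183×36.0/(1.22−0.183) = 6.588/1.037 = 6.353 mg/L.
e^(−k_d t) = e^(−0.183×1.950) = 0.6999; e^(−k_r t) = e^(−1.22×1.950) = 0.09264.
D = 6.353 × (0.6999 − 0.09264) + 3.87 × 0.09264 = 3.858 + 0.3585 = 4.216 mg/L.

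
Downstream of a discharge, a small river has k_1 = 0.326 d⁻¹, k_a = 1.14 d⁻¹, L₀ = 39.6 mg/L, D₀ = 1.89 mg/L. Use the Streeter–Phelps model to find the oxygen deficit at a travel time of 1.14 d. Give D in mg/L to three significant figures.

k_1 L₀/(k_a−k_1) = 0.326×39.6/(1.14−0.326) = 12.91/0.8140 = 15.86 mg/L.
e^(−k_1 t) = e^(−0.326×1.140) = 0.6896; e^(−k_a t) = e^(−1.14×1.140) = 0.2726.
D = 15.86 × (0.6896 − 0.2726) + 1.89 × 0.2726 = 6.613 + 0.5153 = 7.128 mg/L.

D ≈ 7.13 mg/L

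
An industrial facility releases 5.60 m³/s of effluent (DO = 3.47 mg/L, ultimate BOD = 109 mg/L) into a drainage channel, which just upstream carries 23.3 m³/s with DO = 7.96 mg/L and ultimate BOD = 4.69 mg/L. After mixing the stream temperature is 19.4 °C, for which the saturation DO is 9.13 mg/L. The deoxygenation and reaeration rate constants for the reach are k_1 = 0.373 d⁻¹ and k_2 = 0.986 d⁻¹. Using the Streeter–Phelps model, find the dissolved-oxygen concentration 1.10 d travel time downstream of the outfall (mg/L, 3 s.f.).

Mixed DO = (23.3×7.96 + 5.60×3.47)/(23.3+5.60) = 204.9/28.90 = 7.090 mg/L.
Mixed L₀ = (23.3×4.69 + 5.60×109)/(28.90) = 719.7/28.90 = 24.90 mg/L.
Initial deficit D₀ = C_s − DO₀ = 9.13 − 7.090 = 2.040 mg/L.
D(1.10) = [0.373×24.90/(0.986−0.373)](e^(−0.373×1.10) − e^(−0.986×1.10)) + 2.040 e^(−0.986×1.10)
= 15.15 × (0.6635 − 0.3380) + 2.040 × 0.3380 = 5.620 mg/L.
DO = 9.13 − 5.620 = 3.510 mg/L.

DO ≈ 3.51 mg/L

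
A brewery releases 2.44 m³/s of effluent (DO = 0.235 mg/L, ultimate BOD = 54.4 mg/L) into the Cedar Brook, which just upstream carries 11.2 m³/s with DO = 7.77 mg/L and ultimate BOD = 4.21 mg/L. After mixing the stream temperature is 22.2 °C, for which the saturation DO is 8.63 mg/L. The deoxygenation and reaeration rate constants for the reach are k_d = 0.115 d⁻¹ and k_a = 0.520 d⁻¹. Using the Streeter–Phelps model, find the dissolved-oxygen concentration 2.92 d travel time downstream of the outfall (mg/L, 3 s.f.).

DO ≈ 6.29 mg/L

Mixed DO = (11.2×7.77 + 2.44×0.235)/(11.2+2.44) = 87.60/13.64 = 6.422 mg/L.
Mixed L₀ = (11.2×4.21 + 2.44×54.4)/(13.64) = 179.9/13.64 = 13.19 mg/L.
Initial deficit D₀ = C_s − DO₀ = 8.63 − 6.422 = 2.208 mg/L.
D(2.92) = [0.115×13.19/(0.520−0.115)](e^(−0.115×2.92) − e^(−0.520×2.92)) + 2.208 e^(−0.520×2.92)
= 3.745 × (0.7148 − 0.2191) + 2.208 × 0.2191 = 2.340 mg/L.
DO = 8.63 − 2.340 = 6.290 mg/L.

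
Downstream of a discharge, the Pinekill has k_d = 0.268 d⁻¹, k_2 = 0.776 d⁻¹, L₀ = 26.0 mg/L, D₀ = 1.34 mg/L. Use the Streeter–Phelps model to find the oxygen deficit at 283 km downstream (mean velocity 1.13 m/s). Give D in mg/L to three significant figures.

Travel time t = x/v = 283 km / (1.13 m/s) = 283000 m / 1.13 m/s = 250400 s = 2.899 d.
k_d L₀/(k_2−k_d) = 0.268×26.0/(0.776−0.268) = 6.968/0.5080 = 13.72 mg/L.
e^(−k_d t) = e^(−0.268×2.899) = 0.4599; e^(−k_2 t) = e^(−0.776×2.899) = 0.1055.
D = 13.72 × (0.4599 − 0.1055) + 1.34 × 0.1055 = 4.861 + 0.1413 = 5.002 mg/L.

D ≈ 5.00 mg/L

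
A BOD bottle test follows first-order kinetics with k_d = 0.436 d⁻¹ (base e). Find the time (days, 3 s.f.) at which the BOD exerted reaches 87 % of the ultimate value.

y/L₀ = 1 − e^(−k_d t) = 0.87 ⇒ e^(−k_d t) = 0.130
t = −ln(0.130) / 0.436 = 2.040 / 0.436 = 4.679 d.

t ≈ 4.68 d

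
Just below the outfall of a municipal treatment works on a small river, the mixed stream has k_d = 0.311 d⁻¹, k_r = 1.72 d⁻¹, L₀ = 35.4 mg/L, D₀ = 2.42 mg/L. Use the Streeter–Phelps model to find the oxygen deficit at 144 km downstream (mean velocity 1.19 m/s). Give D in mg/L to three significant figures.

Travel time t = x/v = 144 km / (1.19 m/s) = 144000 m / 1.19 m/s = 121000 s = 1.401 d.
k_d L₀/(k_r−k_d) = 0.311×35.4/(1.72−0.311) = 11.01/1.409 = 7.814 mg/L.
e^(−k_d t) = e^(−0.311×1.401) = 0.6469; e^(−k_r t) = e^(−1.72×1.401) = 0.08991.
D = 7.814 × (0.6469 − 0.08991) + 2.42 × 0.08991 = 4.352 + 0.2176 = 4.570 mg/L.

D ≈ 4.57 mg/L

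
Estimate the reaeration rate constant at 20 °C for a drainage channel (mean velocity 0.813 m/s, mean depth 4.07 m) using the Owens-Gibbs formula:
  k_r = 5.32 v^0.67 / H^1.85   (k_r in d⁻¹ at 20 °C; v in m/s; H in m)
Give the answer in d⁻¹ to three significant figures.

k_r = 5.32 × 0.813^0.67 / 4.07^1.85 = 5.32 × 0.8705 / 13.42 = 0.3451 d⁻¹.

k_r ≈ 0.345 d⁻¹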